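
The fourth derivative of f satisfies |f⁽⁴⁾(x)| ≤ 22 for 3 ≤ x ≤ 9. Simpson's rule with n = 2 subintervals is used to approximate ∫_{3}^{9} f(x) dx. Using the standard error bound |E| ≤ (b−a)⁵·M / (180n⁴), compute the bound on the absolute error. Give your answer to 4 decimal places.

59.4000

|E| ≤ (6)⁵·22 / (180·2⁴) = 171072/2880 = 59.4000.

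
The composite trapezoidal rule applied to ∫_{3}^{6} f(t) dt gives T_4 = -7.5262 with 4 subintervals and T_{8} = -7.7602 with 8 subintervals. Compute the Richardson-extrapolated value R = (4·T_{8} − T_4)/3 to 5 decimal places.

-7.83820

R = (4·T_{8} − T_4) / 3 = (4·(-7.7602) − (-7.5262))/3 = (-23.5146)/3 = -7.83820.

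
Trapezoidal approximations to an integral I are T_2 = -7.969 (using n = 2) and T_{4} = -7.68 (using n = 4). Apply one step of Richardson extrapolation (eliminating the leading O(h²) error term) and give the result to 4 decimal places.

-7.5837

R = (4·T_{4} − T_2) / 3 = (4·(-7.68) − (-7.969))/3 = (-22.751)/3 = -7.5837.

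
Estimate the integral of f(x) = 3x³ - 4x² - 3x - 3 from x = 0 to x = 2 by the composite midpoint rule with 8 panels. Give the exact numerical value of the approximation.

-10.71875

h = (2 − 0)/8 = 0.25.
Midpoints m₁,…,m₈ = 0.125, 0.375, 0.625, 0.875, 1.125, 1.375, 1.625, 1.875.
f(m₁)=-3.431640625, f(m₂)=-4.529296875, f(m₃)=-5.705078125, f(m₄)=-6.677734375, f(m₅)=-7.166015625, f(m₆)=-6.888671875, f(m₇)=-5.564453125, f(m₈)=-2.912109375.
h·[f(m₁) + f(m₂) + f(m₃) + f(m₄) + f(m₅) + f(m₆) + f(m₇) + f(m₈)] = 0.25·(-42.875) = -10.71875.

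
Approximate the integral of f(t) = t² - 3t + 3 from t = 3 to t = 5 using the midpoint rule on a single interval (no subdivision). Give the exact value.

14

M = (b−a)·f(4) = 2·(7) = 14.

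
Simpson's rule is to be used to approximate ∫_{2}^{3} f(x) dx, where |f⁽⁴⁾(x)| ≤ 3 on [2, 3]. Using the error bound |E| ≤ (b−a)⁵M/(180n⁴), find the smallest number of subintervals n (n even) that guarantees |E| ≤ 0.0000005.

14

Need 3/(180n⁴) ≤ 0.0000005.
n⁴ ≥ 3/(180·0.0000005) = 33333.3 ⇒ n ≥ 13.5120, so the smallest even n is 14. (n must be even for Simpson's rule.)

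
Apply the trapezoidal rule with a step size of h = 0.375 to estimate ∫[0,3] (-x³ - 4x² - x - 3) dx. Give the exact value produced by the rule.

-70.34765625

h = (3 − 0)/8 = 0.375.
Nodes x₀,…,x₈ = 0, 0.375, 0.75, 1.125, 1.5, 1.875, 2.25, 2.625, 3.
f(x) = -x³ - 4x² - x - 3: f₀=-3, f₁=-3.990234375, f₂=-6.421875, f₃=-10.611328125, f₄=-16.875, f₅=-25.529296875, f₆=-36.890625, f₇=-51.275390625, f₈=-69.
(h/2)·[f₀ + 2f₁ + 2f₂ + 2f₃ + 2f₄ + 2f₅ + 2f₆ + 2f₇ + f₈] = 0.1875·(-375.1875) = -70.34765625.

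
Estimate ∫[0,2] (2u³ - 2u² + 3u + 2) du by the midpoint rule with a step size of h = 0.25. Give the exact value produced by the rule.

h = (2 − 0)/8 = 0.25.
Midpoints m₁,…,m₈ = 0.125, 0.375, 0.625, 0.875, 1.125, 1.375, 1.625, 1.875.
f(m₁)=2.34765625, f(m₂)=2.94921875, f(m₃)=3.58203125, f(m₄)=4.43359375, f(m₅)=5.69140625, f(m₆)=7.54296875, f(m₇)=10.17578125, f(m₈)=13.77734375.
h·[f(m₁) + f(m₂) + f(m₃) + f(m₄) + f(m₅) + f(m₆) + f(m₇) + f(m₈)] = 0.25·(50.5) = 12.625.

12.625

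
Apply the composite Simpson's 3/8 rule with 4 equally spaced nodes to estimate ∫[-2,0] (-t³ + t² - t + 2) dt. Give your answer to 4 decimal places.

12.6667

h = (0 − (-2))/3 = 0.666667.
Nodes t₀,…,t₃ = -2, -1.333333, -0.666667, 0.
f(t) = -t³ + t² - t + 2: f₀=16, f₁=7.481481, f₂=3.407407, f₃=2.
(3h/8)·[f₀ + 3f₁ + 3f₂ + f₃] = 0.25·(50.666667) = 12.6667.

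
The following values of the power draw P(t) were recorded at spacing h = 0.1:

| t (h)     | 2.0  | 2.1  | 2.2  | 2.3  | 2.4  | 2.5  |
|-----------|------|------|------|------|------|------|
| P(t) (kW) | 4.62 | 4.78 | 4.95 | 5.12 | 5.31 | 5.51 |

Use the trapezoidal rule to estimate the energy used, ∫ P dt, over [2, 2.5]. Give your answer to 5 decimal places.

2.52250

h = 0.1, n = 5.
(h/2)·[y₀ + 2y₁ + 2y₂ + 2y₃ + 2y₄ + y₅] = 0.05·(50.45) = 2.52250.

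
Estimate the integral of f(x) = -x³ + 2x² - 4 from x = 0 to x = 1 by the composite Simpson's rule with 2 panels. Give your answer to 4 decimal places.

h = (1 − 0)/2 = 0.5.
Nodes x₀,…,x₂ = 0, 0.5, 1.
f(x) = -x³ + 2x² - 4: f₀=-4, f₁=-3.625, f₂=-3.
(h/3)·[f₀ + 4f₁ + f₂] = 0.166667·(-21.5) = -3.5833.

-3.5833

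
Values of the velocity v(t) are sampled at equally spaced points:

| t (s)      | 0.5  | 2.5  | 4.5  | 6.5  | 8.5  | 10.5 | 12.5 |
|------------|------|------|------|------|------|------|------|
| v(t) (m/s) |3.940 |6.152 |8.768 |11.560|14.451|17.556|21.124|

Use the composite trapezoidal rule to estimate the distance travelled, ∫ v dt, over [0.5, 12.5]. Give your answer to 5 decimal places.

h = 2, n = 6.
(h/2)·[y₀ + 2y₁ + 2y₂ + 2y₃ + 2y₄ + 2y₅ + y₆] = 1·(142.038) = 142.03800.

142.03800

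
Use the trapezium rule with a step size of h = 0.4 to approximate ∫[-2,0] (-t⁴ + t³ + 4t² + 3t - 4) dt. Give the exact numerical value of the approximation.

-14.10496

h = (0 − (-2))/5 = 0.4.
Nodes t₀,…,t₅ = -2, -1.6, -1.2, -0.8, -0.4, 0.
f(t) = -t⁴ + t³ + 4t² + 3t - 4: f₀=-18, f₁=-9.2096, f₂=-5.6416, f₃=-4.7616, f₄=-4.6496, f₅=-4.
(h/2)·[f₀ + 2f₁ + 2f₂ + 2f₃ + 2f₄ + f₅] = 0.2·(-70.5248) = -14.10496.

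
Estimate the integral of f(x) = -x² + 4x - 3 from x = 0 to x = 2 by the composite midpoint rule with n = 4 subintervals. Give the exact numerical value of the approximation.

-0.625

h = (2 − 0)/4 = 0.5.
Midpoints m₁,…,m₄ = 0.25, 0.75, 1.25, 1.75.
f(m₁)=-2.0625, f(m₂)=-0.5625, f(m₃)=0.4375, f(m₄)=0.9375.
h·[f(m₁) + f(m₂) + f(m₃) + f(m₄)] = 0.5·(-1.25) = -0.625.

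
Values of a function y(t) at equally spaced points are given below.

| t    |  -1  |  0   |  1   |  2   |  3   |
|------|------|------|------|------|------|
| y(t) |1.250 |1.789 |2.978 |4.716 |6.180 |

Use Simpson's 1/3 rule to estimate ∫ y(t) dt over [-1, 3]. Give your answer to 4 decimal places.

h = 1, n = 4.
(h/3)·[y₀ + 4y₁ + 2y₂ + 4y₃ + y₄] = 0.333333·(39.406) = 13.1353.

13.1353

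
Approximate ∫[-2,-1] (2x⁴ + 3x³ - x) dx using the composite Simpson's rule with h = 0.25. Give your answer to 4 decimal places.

h = (-1 − (-2))/4 = 0.25.
Nodes x₀,…,x₄ = -2, -1.75, -1.5, -1.25, -1.
f(x) = 2x⁴ + 3x³ - x: f₀=10, f₁=4.4296875, f₂=1.5, f₃=0.2734375, f₄=0.
(h/3)·[f₀ + 4f₁ + 2f₂ + 4f₃ + f₄] = 0.083333·(31.8125) = 2.6510.

2.6510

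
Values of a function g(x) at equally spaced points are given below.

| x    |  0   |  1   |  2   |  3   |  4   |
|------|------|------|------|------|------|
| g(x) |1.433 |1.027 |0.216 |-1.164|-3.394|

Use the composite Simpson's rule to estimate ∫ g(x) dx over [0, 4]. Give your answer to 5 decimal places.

-0.69233

h = 1, n = 4.
(h/3)·[y₀ + 4y₁ + 2y₂ + 4y₃ + y₄] = 0.333333·(-2.077) = -0.69233.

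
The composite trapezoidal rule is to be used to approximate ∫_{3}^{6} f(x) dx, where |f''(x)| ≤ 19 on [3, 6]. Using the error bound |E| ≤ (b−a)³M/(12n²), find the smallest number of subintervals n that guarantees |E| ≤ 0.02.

Need 513/(12n²) ≤ 0.02.
n² ≥ 513/(12·0.02) = 2137.5 ⇒ n ≥ 46.2331, so the smallest n is 47.

47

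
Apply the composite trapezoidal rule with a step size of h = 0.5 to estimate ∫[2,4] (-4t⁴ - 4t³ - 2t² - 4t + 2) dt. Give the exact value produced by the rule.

h = (4 − 2)/4 = 0.5.
Nodes t₀,…,t₄ = 2, 2.5, 3, 3.5, 4.
f(t) = -4t⁴ - 4t³ - 2t² - 4t + 2: f₀=-110, f₁=-239.25, f₂=-460, f₃=-808.25, f₄=-1326.
(h/2)·[f₀ + 2f₁ + 2f₂ + 2f₃ + f₄] = 0.25·(-4451) = -1112.75.

-1112.75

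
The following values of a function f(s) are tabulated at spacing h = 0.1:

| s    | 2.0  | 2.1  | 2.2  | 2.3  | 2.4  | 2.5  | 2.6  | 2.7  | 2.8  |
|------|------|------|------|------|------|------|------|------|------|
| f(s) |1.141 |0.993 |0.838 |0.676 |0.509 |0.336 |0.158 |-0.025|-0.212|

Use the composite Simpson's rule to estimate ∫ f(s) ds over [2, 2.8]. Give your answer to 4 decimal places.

h = 0.1, n = 8.
(h/3)·[y₀ + 4y₁ + 2y₂ + 4y₃ + 2y₄ + 4y₅ + 2y₆ + 4y₇ + y₈] = 0.033333·(11.859) = 0.3953.

0.3953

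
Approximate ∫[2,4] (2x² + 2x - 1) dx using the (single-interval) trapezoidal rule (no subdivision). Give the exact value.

50

T = (b−a)/2 · [f(2) + f(4)] = 1·[11 + 39] = 50.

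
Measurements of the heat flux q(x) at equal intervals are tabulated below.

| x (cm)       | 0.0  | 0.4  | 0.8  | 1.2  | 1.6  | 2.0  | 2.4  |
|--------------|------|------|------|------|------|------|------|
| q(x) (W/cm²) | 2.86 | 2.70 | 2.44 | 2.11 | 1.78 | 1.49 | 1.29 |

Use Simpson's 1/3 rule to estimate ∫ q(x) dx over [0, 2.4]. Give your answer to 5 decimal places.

5.03867

h = 0.4, n = 6.
(h/3)·[y₀ + 4y₁ + 2y₂ + 4y₃ + 2y₄ + 4y₅ + y₆] = 0.133333·(37.79) = 5.03867.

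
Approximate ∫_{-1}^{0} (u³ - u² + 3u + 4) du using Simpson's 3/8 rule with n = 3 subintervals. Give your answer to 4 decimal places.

1.9167

h = (0 − (-1))/3 = 0.333333.
Nodes u₀,…,u₃ = -1, -0.666667, -0.333333, 0.
f(u) = u³ - u² + 3u + 4: f₀=-1, f₁=1.259259, f₂=2.851852, f₃=4.
(3h/8)·[f₀ + 3f₁ + 3f₂ + f₃] = 0.125·(15.333333) = 1.9167.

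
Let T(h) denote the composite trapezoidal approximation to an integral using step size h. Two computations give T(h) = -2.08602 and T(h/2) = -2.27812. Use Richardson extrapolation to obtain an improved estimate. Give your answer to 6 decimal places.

R = (4·T(h/2) − T(h)) / 3 = (4·(-2.27812) − (-2.08602))/3 = (-7.02646)/3 = -2.342153.

-2.342153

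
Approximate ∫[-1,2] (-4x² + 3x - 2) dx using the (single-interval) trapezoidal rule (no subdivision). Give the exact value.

-31.5

T = (b−a)/2 · [f(-1) + f(2)] = 1.5·[(-9) + (-12)] = -31.5.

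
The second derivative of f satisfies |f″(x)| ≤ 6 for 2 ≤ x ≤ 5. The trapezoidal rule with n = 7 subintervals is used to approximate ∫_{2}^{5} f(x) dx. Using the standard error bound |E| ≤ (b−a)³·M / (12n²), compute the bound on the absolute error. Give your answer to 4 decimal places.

0.2755

|E| ≤ (3)³·6 / (12·7²) = 162/588 = 0.2755.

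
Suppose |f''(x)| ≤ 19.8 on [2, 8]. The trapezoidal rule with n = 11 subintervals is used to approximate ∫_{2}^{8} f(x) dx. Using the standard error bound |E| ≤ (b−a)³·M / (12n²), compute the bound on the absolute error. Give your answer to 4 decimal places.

2.9455

|E| ≤ (6)³·19.8 / (12·11²) = 4276.8/1452 = 2.9455.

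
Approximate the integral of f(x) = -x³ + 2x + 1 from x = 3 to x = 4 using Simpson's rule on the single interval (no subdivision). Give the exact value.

S = (b−a)/6 · [f(3) + 4f(3.5) + f(4)] = 0.166667·[(-20) + 4·(-34.875) + (-55)] = -35.75.

-35.75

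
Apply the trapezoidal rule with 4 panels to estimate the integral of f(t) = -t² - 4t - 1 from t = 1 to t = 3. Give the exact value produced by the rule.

-26.75

h = (3 − 1)/4 = 0.5.
Nodes t₀,…,t₄ = 1, 1.5, 2, 2.5, 3.
f(t) = -t² - 4t - 1: f₀=-6, f₁=-9.25, f₂=-13, f₃=-17.25, f₄=-22.
(h/2)·[f₀ + 2f₁ + 2f₂ + 2f₃ + f₄] = 0.25·(-107) = -26.75.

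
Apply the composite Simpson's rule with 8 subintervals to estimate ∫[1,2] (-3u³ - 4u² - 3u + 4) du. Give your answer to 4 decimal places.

h = (2 − 1)/8 = 0.125.
Nodes u₀,…,u₈ = 1, 1.125, 1.25, 1.375, 1.5, 1.625, 1.75, 1.875, 2.
f(u) = -3u³ - 4u² - 3u + 4: f₀=-6, f₁=-8.708984375, f₂=-11.859375, f₃=-15.486328125, f₄=-19.625, f₅=-24.310546875, f₆=-29.578125, f₇=-35.462890625, f₈=-42.
(h/3)·[f₀ + 4f₁ + 2f₂ + 4f₃ + 2f₄ + 4f₅ + 2f₆ + 4f₇ + f₈] = 0.041667·(-506) = -21.0833.

-21.0833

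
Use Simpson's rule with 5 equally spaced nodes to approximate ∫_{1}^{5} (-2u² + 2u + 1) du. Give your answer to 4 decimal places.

h = (5 − 1)/4 = 1.
Nodes u₀,…,u₄ = 1, 2, 3, 4, 5.
f(u) = -2u² + 2u + 1: f₀=1, f₁=-3, f₂=-11, f₃=-23, f₄=-39.
(h/3)·[f₀ + 4f₁ + 2f₂ + 4f₃ + f₄] = 0.333333·(-164) = -54.6667.

-54.6667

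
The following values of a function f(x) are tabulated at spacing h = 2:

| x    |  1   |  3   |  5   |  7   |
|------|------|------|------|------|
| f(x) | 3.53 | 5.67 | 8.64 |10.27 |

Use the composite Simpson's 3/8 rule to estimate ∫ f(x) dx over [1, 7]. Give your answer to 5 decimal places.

h = 2, n = 3.
(3h/8)·[y₀ + 3y₁ + 3y₂ + y₃] = 0.75·(56.73) = 42.54750.

42.54750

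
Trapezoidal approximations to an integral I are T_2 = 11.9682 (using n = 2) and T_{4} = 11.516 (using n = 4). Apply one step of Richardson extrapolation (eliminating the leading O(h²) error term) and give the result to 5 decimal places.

11.36527

R = (4·T_{4} − T_2) / 3 = (4·11.516 − 11.9682)/3 = (34.0958)/3 = 11.36527.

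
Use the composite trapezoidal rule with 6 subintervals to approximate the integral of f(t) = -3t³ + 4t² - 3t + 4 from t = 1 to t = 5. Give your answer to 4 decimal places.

h = (5 − 1)/6 = 0.666667.
Nodes t₀,…,t₆ = 1, 1.666667, 2.333333, 3, 3.666667, 4.333333, 5.
f(t) = -3t³ + 4t² - 3t + 4: f₀=2, f₁=-3.777778, f₂=-19.333333, f₃=-50, f₄=-101.111111, f₅=-178, f₆=-286.
(h/2)·[f₀ + 2f₁ + 2f₂ + 2f₃ + 2f₄ + 2f₅ + f₆] = 0.333333·(-988.444444) = -329.4815.

-329.4815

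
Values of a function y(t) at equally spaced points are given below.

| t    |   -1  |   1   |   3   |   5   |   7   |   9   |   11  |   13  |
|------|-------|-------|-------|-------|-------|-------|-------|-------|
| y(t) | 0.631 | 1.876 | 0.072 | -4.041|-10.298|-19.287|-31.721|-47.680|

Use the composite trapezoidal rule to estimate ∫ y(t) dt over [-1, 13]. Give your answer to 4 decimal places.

-173.8470

h = 2, n = 7.
(h/2)·[y₀ + 2y₁ + 2y₂ + 2y₃ + 2y₄ + 2y₅ + 2y₆ + y₇] = 1·(-173.847) = -173.8470.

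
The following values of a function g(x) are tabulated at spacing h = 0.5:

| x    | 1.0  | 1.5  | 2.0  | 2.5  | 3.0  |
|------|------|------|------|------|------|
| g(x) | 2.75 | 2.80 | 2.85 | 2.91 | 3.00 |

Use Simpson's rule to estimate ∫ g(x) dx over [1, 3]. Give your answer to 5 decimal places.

5.71500

h = 0.5, n = 4.
(h/3)·[y₀ + 4y₁ + 2y₂ + 4y₃ + y₄] = 0.166667·(34.29) = 5.71500.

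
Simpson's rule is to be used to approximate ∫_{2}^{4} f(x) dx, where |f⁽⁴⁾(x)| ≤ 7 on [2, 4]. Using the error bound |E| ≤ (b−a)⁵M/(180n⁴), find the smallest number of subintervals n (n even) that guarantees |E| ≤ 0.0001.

Need 224/(180n⁴) ≤ 0.0001.
n⁴ ≥ 224/(180·0.0001) = 12444.4 ⇒ n ≥ 10.5619, so the smallest even n is 12. (n must be even for Simpson's rule.)

12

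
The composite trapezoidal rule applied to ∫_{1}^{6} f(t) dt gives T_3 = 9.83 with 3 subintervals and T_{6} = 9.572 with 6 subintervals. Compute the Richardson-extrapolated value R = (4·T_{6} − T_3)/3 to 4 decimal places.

9.4860

R = (4·T_{6} − T_3) / 3 = (4·9.572 − 9.83)/3 = (28.458)/3 = 9.4860.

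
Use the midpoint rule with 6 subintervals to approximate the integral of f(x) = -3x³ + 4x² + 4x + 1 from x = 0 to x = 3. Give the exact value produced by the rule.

-3.15625

h = (3 − 0)/6 = 0.5.
Midpoints m₁,…,m₆ = 0.25, 0.75, 1.25, 1.75, 2.25, 2.75.
f(m₁)=2.203125, f(m₂)=4.984375, f(m₃)=6.390625, f(m₄)=4.171875, f(m₅)=-3.921875, f(m₆)=-20.140625.
h·[f(m₁) + f(m₂) + f(m₃) + f(m₄) + f(m₅) + f(m₆)] = 0.5·(-6.3125) = -3.15625.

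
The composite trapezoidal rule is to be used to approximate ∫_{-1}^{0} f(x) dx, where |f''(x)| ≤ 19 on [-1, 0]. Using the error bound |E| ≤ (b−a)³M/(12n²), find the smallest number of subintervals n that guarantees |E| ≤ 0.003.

Need 19/(12n²) ≤ 0.003.
n² ≥ 19/(12·0.003) = 527.778 ⇒ n ≥ 22.9734, so the smallest n is 23.

23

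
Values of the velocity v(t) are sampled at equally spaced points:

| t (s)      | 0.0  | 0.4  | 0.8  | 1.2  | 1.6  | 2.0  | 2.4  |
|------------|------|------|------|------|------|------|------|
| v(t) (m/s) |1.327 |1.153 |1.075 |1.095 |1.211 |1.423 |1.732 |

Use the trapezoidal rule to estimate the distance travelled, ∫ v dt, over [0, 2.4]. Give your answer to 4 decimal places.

2.9946

h = 0.4, n = 6.
(h/2)·[y₀ + 2y₁ + 2y₂ + 2y₃ + 2y₄ + 2y₅ + y₆] = 0.2·(14.973) = 2.9946.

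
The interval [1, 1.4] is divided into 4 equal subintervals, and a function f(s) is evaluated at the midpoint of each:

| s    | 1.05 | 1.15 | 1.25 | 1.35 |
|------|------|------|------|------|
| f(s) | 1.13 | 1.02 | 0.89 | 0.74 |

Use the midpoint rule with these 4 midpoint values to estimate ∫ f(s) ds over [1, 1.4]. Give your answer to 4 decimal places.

h = 0.1, n = 4.
h·[y(m₁) + y(m₂) + y(m₃) + y(m₄)] = 0.1·(3.78) = 0.3780.

0.3780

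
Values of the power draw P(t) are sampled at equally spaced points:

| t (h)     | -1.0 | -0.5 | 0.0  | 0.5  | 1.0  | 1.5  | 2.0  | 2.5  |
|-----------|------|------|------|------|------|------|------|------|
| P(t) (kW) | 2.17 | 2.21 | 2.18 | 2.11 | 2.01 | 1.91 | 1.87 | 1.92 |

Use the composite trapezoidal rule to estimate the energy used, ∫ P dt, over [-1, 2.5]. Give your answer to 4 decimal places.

7.1675

h = 0.5, n = 7.
(h/2)·[y₀ + 2y₁ + 2y₂ + 2y₃ + 2y₄ + 2y₅ + 2y₆ + y₇] = 0.25·(28.67) = 7.1675.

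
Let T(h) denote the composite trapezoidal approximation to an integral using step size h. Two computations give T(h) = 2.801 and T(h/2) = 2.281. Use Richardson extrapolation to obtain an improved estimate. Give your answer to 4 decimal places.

R = (4·T(h/2) − T(h)) / 3 = (4·2.281 − 2.801)/3 = (6.323)/3 = 2.1077.

2.1077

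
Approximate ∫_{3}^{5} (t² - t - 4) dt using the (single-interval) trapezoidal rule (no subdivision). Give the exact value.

18

T = (b−a)/2 · [f(3) + f(5)] = 1·[2 + 16] = 18.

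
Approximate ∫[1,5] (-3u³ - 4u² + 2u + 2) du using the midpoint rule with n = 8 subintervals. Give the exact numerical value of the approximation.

h = (5 − 1)/8 = 0.5.
Midpoints m₁,…,m₈ = 1.25, 1.75, 2.25, 2.75, 3.25, 3.75, 4.25, 4.75.
f(m₁)=-7.609375, f(m₂)=-22.828125, f(m₃)=-47.921875, f(m₄)=-85.140625, f(m₅)=-136.734375, f(m₆)=-204.953125, f(m₇)=-292.046875, f(m₈)=-400.265625.
h·[f(m₁) + f(m₂) + f(m₃) + f(m₄) + f(m₅) + f(m₆) + f(m₇) + f(m₈)] = 0.5·(-1197.5) = -598.75.

-598.75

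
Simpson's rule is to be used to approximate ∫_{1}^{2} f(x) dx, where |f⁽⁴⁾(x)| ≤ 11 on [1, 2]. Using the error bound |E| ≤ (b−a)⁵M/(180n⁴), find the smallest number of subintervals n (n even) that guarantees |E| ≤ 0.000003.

Need 11/(180n⁴) ≤ 0.000003.
n⁴ ≥ 11/(180·0.000003) = 20370.4 ⇒ n ≥ 11.9467, so the smallest even n is 12. (n must be even for Simpson's rule.)

12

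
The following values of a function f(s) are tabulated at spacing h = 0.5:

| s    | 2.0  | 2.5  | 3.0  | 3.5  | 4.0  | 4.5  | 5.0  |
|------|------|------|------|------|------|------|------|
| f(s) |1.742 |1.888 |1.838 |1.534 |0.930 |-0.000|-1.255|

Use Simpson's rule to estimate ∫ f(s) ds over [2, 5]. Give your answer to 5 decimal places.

h = 0.5, n = 6.
(h/3)·[y₀ + 4y₁ + 2y₂ + 4y₃ + 2y₄ + 4y₅ + y₆] = 0.166667·(19.711) = 3.28517.

3.28517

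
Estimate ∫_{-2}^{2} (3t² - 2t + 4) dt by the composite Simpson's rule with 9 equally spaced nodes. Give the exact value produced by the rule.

h = (2 − (-2))/8 = 0.5.
Nodes t₀,…,t₈ = -2, -1.5, -1, -0.5, 0, 0.5, 1, 1.5, 2.
f(t) = 3t² - 2t + 4: f₀=20, f₁=13.75, f₂=9, f₃=5.75, f₄=4, f₅=3.75, f₆=5, f₇=7.75, f₈=12.
(h/3)·[f₀ + 4f₁ + 2f₂ + 4f₃ + 2f₄ + 4f₅ + 2f₆ + 4f₇ + f₈] = 0.166667·(192) = 32.

32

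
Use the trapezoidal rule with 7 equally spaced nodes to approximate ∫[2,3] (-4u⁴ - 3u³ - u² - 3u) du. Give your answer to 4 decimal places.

-232.1957

h = (3 − 2)/6 = 0.166667.
Nodes u₀,…,u₆ = 2, 2.166667, 2.333333, 2.5, 2.666667, 2.833333, 3.
f(u) = -4u⁴ - 3u³ - u² - 3u: f₀=-98, f₁=-129.859568, f₂=-169.123457, f₃=-216.875, f₄=-274.271605, f₅=-342.544753, f₆=-423.
(h/2)·[f₀ + 2f₁ + 2f₂ + 2f₃ + 2f₄ + 2f₅ + f₆] = 0.083333·(-2786.348765) = -232.1957.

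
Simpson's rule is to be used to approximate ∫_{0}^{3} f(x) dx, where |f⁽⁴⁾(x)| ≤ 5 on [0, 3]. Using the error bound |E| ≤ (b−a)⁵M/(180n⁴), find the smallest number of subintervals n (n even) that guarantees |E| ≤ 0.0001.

Need 1215/(180n⁴) ≤ 0.0001.
n⁴ ≥ 1215/(180·0.0001) = 67500 ⇒ n ≥ 16.1185, so the smallest even n is 18. (n must be even for Simpson's rule.)

18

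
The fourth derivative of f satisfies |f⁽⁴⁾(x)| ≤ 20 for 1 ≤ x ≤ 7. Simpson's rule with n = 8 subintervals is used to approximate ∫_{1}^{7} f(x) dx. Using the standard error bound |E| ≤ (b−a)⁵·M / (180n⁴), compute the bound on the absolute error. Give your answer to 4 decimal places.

0.2109

|E| ≤ (6)⁵·20 / (180·8⁴) = 155520/737280 = 0.2109.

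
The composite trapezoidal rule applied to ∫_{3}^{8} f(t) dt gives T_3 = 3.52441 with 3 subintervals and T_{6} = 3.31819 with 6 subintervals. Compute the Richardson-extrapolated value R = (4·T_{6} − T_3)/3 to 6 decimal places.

3.249450

R = (4·T_{6} − T_3) / 3 = (4·3.31819 − 3.52441)/3 = (9.74835)/3 = 3.249450.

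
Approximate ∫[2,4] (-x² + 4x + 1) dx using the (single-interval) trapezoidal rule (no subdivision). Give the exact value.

6

T = (b−a)/2 · [f(2) + f(4)] = 1·[5 + 1] = 6.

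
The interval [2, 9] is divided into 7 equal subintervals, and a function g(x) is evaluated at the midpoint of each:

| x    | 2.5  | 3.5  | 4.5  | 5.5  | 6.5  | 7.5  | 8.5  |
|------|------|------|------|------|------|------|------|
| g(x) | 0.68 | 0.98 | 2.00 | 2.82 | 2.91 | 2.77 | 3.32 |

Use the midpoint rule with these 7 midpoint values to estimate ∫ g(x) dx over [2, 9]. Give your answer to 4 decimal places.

15.4800

h = 1, n = 7.
h·[y(m₁) + y(m₂) + y(m₃) + y(m₄) + y(m₅) + y(m₆) + y(m₇)] = 1·(15.48) = 15.4800.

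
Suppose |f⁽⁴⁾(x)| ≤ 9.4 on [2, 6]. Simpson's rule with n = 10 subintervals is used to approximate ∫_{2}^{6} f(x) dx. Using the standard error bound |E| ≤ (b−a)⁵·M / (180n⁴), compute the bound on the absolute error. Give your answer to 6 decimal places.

|E| ≤ (4)⁵·9.4 / (180·10⁴) = 9625.6/1800000 = 0.005348.

0.005348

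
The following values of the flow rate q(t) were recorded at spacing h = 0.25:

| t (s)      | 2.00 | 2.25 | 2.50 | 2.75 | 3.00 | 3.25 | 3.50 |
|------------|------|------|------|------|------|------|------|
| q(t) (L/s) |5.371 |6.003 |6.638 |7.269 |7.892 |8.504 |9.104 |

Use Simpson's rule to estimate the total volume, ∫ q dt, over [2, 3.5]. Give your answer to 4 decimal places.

h = 0.25, n = 6.
(h/3)·[y₀ + 4y₁ + 2y₂ + 4y₃ + 2y₄ + 4y₅ + y₆] = 0.083333·(130.639) = 10.8866.

10.8866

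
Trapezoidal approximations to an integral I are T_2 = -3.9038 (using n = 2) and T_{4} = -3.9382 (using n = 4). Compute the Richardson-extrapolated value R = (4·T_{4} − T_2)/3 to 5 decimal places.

-3.94967

R = (4·T_{4} − T_2) / 3 = (4·(-3.9382) − (-3.9038))/3 = (-11.8490)/3 = -3.94967.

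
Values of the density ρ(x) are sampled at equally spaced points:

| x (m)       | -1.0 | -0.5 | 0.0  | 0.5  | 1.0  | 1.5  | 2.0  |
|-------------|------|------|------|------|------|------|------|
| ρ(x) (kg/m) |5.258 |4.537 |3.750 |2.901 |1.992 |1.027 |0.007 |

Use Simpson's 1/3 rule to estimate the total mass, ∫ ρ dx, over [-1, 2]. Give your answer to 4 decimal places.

8.4348

h = 0.5, n = 6.
(h/3)·[y₀ + 4y₁ + 2y₂ + 4y₃ + 2y₄ + 4y₅ + y₆] = 0.166667·(50.609) = 8.4348.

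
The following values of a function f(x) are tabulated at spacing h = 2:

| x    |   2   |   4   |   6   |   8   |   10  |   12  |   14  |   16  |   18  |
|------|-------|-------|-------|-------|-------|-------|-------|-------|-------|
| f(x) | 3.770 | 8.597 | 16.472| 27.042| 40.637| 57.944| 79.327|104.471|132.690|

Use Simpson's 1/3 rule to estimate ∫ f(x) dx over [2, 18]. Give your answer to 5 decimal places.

h = 2, n = 8.
(h/3)·[y₀ + 4y₁ + 2y₂ + 4y₃ + 2y₄ + 4y₅ + 2y₆ + 4y₇ + y₈] = 0.666667·(1201.548) = 801.03200.

801.03200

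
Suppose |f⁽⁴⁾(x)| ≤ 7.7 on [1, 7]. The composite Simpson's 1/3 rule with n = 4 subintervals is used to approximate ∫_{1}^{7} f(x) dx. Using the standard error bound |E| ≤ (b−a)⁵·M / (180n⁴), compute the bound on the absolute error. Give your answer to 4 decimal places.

|E| ≤ (6)⁵·7.7 / (180·4⁴) = 59875.2/46080 = 1.2994.

1.2994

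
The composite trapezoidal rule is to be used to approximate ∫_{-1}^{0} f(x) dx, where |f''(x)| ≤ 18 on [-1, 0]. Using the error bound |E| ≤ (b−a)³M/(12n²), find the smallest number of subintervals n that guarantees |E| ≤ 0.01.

13

Need 18/(12n²) ≤ 0.01.
n² ≥ 18/(12·0.01) = 150 ⇒ n ≥ 12.2474, so the smallest n is 13.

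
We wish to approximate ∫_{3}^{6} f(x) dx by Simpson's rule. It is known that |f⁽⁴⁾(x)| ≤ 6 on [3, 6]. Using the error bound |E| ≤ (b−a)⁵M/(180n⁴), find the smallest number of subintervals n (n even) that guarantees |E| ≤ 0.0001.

Need 1458/(180n⁴) ≤ 0.0001.
n⁴ ≥ 1458/(180·0.0001) = 81000 ⇒ n ≥ 16.8702, so the smallest even n is 18. (n must be even for Simpson's rule.)

18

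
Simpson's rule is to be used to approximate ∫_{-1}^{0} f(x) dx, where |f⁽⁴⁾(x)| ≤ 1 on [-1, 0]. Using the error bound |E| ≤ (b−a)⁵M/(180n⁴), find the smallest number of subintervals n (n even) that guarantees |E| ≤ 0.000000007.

Need 1/(180n⁴) ≤ 0.000000007.
n⁴ ≥ 1/(180·0.000000007) = 793651 ⇒ n ≥ 29.8475, so the smallest even n is 30. (n must be even for Simpson's rule.)

30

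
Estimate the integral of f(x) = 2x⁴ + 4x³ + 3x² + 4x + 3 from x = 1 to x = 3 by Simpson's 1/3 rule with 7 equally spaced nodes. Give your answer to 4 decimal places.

h = (3 − 1)/6 = 0.333333.
Nodes x₀,…,x₆ = 1, 1.333333, 1.666667, 2, 2.333333, 2.666667, 3.
f(x) = 2x⁴ + 4x³ + 3x² + 4x + 3: f₀=16, f₁=29.469136, f₂=51.950617, f₃=87, f₄=138.765432, f₅=211.987654, f₆=312.
(h/3)·[f₀ + 4f₁ + 2f₂ + 4f₃ + 2f₄ + 4f₅ + f₆] = 0.111111·(2023.259259) = 224.8066.

224.8066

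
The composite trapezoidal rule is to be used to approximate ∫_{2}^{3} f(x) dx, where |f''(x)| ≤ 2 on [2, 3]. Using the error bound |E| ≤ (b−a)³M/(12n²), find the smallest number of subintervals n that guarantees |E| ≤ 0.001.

Need 2/(12n²) ≤ 0.001.
n² ≥ 2/(12·0.001) = 166.667 ⇒ n ≥ 12.9099, so the smallest n is 13.

13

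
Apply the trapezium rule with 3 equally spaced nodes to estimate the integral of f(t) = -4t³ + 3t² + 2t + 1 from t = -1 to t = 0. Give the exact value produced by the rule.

h = (0 − (-1))/2 = 0.5.
Nodes t₀,…,t₂ = -1, -0.5, 0.
f(t) = -4t³ + 3t² + 2t + 1: f₀=6, f₁=1.25, f₂=1.
(h/2)·[f₀ + 2f₁ + f₂] = 0.25·(9.5) = 2.375.

2.375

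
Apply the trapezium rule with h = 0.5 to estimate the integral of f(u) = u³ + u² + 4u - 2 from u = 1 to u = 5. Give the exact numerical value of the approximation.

h = (5 − 1)/8 = 0.5.
Nodes u₀,…,u₈ = 1, 1.5, 2, 2.5, 3, 3.5, 4, 4.5, 5.
f(u) = u³ + u² + 4u - 2: f₀=4, f₁=9.625, f₂=18, f₃=29.875, f₄=46, f₅=67.125, f₆=94, f₇=127.375, f₈=168.
(h/2)·[f₀ + 2f₁ + 2f₂ + 2f₃ + 2f₄ + 2f₅ + 2f₆ + 2f₇ + f₈] = 0.25·(956) = 239.

239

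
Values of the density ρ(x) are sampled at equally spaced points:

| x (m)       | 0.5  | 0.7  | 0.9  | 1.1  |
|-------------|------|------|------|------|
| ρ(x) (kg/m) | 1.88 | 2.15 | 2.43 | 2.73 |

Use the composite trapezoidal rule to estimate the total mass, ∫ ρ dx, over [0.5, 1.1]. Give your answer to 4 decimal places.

h = 0.2, n = 3.
(h/2)·[y₀ + 2y₁ + 2y₂ + y₃] = 0.1·(13.77) = 1.3770.

1.3770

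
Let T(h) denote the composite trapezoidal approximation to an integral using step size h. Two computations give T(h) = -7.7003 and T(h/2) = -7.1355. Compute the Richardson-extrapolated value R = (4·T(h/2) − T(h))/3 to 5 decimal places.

R = (4·T(h/2) − T(h)) / 3 = (4·(-7.1355) − (-7.7003))/3 = (-20.8417)/3 = -6.94723.

-6.94723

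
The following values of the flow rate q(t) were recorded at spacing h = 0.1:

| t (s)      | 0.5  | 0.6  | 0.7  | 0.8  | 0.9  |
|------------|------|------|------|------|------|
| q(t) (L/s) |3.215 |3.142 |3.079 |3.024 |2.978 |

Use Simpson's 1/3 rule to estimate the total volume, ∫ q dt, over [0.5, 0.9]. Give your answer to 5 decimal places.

1.23383

h = 0.1, n = 4.
(h/3)·[y₀ + 4y₁ + 2y₂ + 4y₃ + y₄] = 0.033333·(37.015) = 1.23383.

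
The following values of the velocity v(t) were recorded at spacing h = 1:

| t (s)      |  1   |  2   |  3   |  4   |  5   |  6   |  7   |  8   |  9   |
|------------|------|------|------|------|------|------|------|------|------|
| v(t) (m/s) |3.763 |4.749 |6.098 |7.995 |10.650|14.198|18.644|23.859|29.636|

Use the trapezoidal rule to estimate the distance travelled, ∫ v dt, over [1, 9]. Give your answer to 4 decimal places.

h = 1, n = 8.
(h/2)·[y₀ + 2y₁ + 2y₂ + 2y₃ + 2y₄ + 2y₅ + 2y₆ + 2y₇ + y₈] = 0.5·(205.785) = 102.8925.

102.8925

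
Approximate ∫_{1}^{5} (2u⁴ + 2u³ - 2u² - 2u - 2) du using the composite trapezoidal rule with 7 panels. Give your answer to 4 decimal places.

1477.3811

h = (5 − 1)/7 = 0.571429.
Nodes u₀,…,u₇ = 1, 1.571429, 2.142857, 2.714286, 3.285714, 3.857143, 4.428571, 5.
f(u) = 2u⁴ + 2u³ - 2u² - 2u - 2: f₀=-2, f₁=9.875052, f₂=46.379842, f₃=126.386506, f₄=273.885048, f₅=517.983340, f₆=892.907122, f₇=1438.
(h/2)·[f₀ + 2f₁ + 2f₂ + 2f₃ + 2f₄ + 2f₅ + 2f₆ + f₇] = 0.285714·(5170.833819) = 1477.3811.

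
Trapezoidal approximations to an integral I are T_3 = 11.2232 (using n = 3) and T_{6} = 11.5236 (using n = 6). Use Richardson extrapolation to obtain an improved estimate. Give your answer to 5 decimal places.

R = (4·T_{6} − T_3) / 3 = (4·11.5236 − 11.2232)/3 = (34.8712)/3 = 11.62373.

11.62373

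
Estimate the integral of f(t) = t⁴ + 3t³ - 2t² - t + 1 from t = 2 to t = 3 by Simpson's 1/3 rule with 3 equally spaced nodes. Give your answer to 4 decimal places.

h = (3 − 2)/2 = 0.5.
Nodes t₀,…,t₂ = 2, 2.5, 3.
f(t) = t⁴ + 3t³ - 2t² - t + 1: f₀=31, f₁=71.9375, f₂=142.
(h/3)·[f₀ + 4f₁ + f₂] = 0.166667·(460.75) = 76.7917.

76.7917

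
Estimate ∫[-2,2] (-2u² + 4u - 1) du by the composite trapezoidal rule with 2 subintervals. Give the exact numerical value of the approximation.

-20

h = (2 − (-2))/2 = 2.
Nodes u₀,…,u₂ = -2, 0, 2.
f(u) = -2u² + 4u - 1: f₀=-17, f₁=-1, f₂=-1.
(h/2)·[f₀ + 2f₁ + f₂] = 1·(-20) = -20.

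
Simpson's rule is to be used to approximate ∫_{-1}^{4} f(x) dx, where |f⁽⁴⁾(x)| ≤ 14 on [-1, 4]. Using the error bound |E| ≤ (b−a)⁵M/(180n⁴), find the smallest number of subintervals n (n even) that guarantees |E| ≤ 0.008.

Need 43750/(180n⁴) ≤ 0.008.
n⁴ ≥ 43750/(180·0.008) = 30381.9 ⇒ n ≥ 13.2024, so the smallest even n is 14. (n must be even for Simpson's rule.)

14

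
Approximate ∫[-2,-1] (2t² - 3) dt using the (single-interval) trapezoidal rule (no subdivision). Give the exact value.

2

T = (b−a)/2 · [f(-2) + f(-1)] = 0.5·[5 + (-1)] = 2.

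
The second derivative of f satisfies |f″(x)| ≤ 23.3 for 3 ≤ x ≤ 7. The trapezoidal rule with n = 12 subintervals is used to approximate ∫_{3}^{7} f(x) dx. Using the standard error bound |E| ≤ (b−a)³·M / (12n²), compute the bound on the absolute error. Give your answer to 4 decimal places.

0.8630

|E| ≤ (4)³·23.3 / (12·12²) = 1491.2/1728 = 0.8630.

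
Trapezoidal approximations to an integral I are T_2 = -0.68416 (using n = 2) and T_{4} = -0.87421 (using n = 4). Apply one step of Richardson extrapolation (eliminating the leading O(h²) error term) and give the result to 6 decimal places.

R = (4·T_{4} − T_2) / 3 = (4·(-0.87421) − (-0.68416))/3 = (-2.81268)/3 = -0.937560.

-0.937560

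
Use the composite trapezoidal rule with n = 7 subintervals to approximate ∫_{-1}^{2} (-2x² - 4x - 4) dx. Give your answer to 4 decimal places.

-24.1837

h = (2 − (-1))/7 = 0.428571.
Nodes x₀,…,x₇ = -1, -0.571429, -0.142857, 0.285714, 0.714286, 1.142857, 1.571429, 2.
f(x) = -2x² - 4x - 4: f₀=-2, f₁=-2.367347, f₂=-3.469388, f₃=-5.306122, f₄=-7.877551, f₅=-11.183673, f₆=-15.224490, f₇=-20.
(h/2)·[f₀ + 2f₁ + 2f₂ + 2f₃ + 2f₄ + 2f₅ + 2f₆ + f₇] = 0.214286·(-112.857143) = -24.1837.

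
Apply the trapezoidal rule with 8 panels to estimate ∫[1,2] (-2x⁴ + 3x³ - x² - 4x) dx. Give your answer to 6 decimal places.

h = (2 − 1)/8 = 0.125.
Nodes x₀,…,x₈ = 1, 1.125, 1.25, 1.375, 1.5, 1.625, 1.75, 1.875, 2.
f(x) = -2x⁴ + 3x³ - x² - 4x: f₀=-4, f₁=-4.69775390625, f₂=-5.5859375, f₃=-6.74072265625, f₄=-8.25, f₅=-10.21337890625, f₆=-12.7421875, f₇=-15.95947265625, f₈=-20.
(h/2)·[f₀ + 2f₁ + 2f₂ + 2f₃ + 2f₄ + 2f₅ + 2f₆ + 2f₇ + f₈] = 0.0625·(-152.37890625) = -9.523682.

-9.523682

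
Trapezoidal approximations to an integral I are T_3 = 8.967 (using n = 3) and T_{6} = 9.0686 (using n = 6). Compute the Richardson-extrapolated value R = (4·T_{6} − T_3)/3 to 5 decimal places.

9.10247

R = (4·T_{6} − T_3) / 3 = (4·9.0686 − 8.967)/3 = (27.3074)/3 = 9.10247.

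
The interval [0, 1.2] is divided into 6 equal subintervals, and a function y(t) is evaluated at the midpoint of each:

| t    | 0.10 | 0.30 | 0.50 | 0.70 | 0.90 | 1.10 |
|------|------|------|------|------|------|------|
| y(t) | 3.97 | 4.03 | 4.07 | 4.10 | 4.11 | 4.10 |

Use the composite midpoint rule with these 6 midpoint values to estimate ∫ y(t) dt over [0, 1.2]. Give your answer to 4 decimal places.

4.8760

h = 0.2, n = 6.
h·[y(m₁) + y(m₂) + y(m₃) + y(m₄) + y(m₅) + y(m₆)] = 0.2·(24.38) = 4.8760.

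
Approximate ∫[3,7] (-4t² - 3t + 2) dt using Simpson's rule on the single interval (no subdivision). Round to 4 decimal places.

-473.3333

S = (b−a)/6 · [f(3) + 4f(5) + f(7)] = 0.666667·[(-43) + 4·(-113) + (-215)] = -473.3333.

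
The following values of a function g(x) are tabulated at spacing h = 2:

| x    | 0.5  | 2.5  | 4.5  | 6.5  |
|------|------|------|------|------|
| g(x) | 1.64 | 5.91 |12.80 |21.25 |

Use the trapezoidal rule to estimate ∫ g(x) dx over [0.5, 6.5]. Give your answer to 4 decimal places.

h = 2, n = 3.
(h/2)·[y₀ + 2y₁ + 2y₂ + y₃] = 1·(60.31) = 60.3100.

60.3100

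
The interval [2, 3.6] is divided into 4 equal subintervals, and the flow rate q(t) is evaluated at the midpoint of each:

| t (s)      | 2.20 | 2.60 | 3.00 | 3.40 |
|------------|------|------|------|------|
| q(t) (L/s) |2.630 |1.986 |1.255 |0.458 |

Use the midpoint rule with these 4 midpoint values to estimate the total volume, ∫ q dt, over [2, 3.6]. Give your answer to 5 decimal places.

2.53160

h = 0.4, n = 4.
h·[y(m₁) + y(m₂) + y(m₃) + y(m₄)] = 0.4·(6.329) = 2.53160.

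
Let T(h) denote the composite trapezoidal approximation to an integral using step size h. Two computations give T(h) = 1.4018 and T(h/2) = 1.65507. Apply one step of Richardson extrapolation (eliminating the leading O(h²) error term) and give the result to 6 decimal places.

R = (4·T(h/2) − T(h)) / 3 = (4·1.65507 − 1.4018)/3 = (5.21848)/3 = 1.739493.

1.739493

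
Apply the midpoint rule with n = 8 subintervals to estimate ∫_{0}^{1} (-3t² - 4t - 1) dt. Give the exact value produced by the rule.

-3.99609375

h = (1 − 0)/8 = 0.125.
Midpoints m₁,…,m₈ = 0.0625, 0.1875, 0.3125, 0.4375, 0.5625, 0.6875, 0.8125, 0.9375.
f(m₁)=-1.26171875, f(m₂)=-1.85546875, f(m₃)=-2.54296875, f(m₄)=-3.32421875, f(m₅)=-4.19921875, f(m₆)=-5.16796875, f(m₇)=-6.23046875, f(m₈)=-7.38671875.
h·[f(m₁) + f(m₂) + f(m₃) + f(m₄) + f(m₅) + f(m₆) + f(m₇) + f(m₈)] = 0.125·(-31.96875) = -3.99609375.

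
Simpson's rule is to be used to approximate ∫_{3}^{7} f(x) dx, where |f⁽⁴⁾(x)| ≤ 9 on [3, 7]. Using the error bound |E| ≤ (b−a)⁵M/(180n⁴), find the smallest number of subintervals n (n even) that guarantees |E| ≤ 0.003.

12

Need 9216/(180n⁴) ≤ 0.003.
n⁴ ≥ 9216/(180·0.003) = 17066.7 ⇒ n ≥ 11.4298, so the smallest even n is 12. (n must be even for Simpson's rule.)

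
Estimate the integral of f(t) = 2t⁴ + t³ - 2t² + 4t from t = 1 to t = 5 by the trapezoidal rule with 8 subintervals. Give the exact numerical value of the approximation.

1392.75

h = (5 − 1)/8 = 0.5.
Nodes t₀,…,t₈ = 1, 1.5, 2, 2.5, 3, 3.5, 4, 4.5, 5.
f(t) = 2t⁴ + t³ - 2t² + 4t: f₀=5, f₁=15, f₂=40, f₃=91.25, f₄=183, f₅=332.5, f₆=560, f₇=888.75, f₈=1345.
(h/2)·[f₀ + 2f₁ + 2f₂ + 2f₃ + 2f₄ + 2f₅ + 2f₆ + 2f₇ + f₈] = 0.25·(5571) = 1392.75.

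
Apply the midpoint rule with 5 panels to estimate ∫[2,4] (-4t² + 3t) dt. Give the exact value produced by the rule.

h = (4 − 2)/5 = 0.4.
Midpoints m₁,…,m₅ = 2.2, 2.6, 3, 3.4, 3.8.
f(m₁)=-12.76, f(m₂)=-19.24, f(m₃)=-27, f(m₄)=-36.04, f(m₅)=-46.36.
h·[f(m₁) + f(m₂) + f(m₃) + f(m₄) + f(m₅)] = 0.4·(-141.4) = -56.56.

-56.56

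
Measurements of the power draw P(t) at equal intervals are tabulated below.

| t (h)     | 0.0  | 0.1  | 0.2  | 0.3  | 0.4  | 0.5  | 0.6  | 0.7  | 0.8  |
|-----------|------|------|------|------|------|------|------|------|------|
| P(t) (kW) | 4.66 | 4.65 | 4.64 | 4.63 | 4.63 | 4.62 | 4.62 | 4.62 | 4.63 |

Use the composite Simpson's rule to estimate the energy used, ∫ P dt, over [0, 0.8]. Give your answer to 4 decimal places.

h = 0.1, n = 8.
(h/3)·[y₀ + 4y₁ + 2y₂ + 4y₃ + 2y₄ + 4y₅ + 2y₆ + 4y₇ + y₈] = 0.033333·(111.15) = 3.7050.

3.7050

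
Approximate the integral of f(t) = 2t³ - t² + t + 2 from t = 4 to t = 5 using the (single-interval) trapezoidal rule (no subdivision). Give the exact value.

175

T = (b−a)/2 · [f(4) + f(5)] = 0.5·[118 + 232] = 175.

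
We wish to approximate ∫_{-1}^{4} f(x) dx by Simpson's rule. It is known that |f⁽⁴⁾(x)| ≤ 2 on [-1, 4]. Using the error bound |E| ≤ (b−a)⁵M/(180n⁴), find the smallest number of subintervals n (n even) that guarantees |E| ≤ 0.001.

14

Need 6250/(180n⁴) ≤ 0.001.
n⁴ ≥ 6250/(180·0.001) = 34722.2 ⇒ n ≥ 13.6506, so the smallest even n is 14. (n must be even for Simpson's rule.)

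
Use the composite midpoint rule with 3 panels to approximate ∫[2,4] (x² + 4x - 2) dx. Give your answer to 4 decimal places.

h = (4 − 2)/3 = 0.666667.
Midpoints m₁,…,m₃ = 2.333333, 3, 3.666667.
f(m₁)=12.777778, f(m₂)=19, f(m₃)=26.111111.
h·[f(m₁) + f(m₂) + f(m₃)] = 0.666667·(57.888889) = 38.5926.

38.5926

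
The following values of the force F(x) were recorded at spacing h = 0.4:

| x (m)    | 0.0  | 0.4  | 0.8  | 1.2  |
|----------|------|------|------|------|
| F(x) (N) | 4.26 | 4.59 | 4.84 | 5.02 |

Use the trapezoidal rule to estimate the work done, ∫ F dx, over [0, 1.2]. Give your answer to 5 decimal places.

5.62800

h = 0.4, n = 3.
(h/2)·[y₀ + 2y₁ + 2y₂ + y₃] = 0.2·(28.14) = 5.62800.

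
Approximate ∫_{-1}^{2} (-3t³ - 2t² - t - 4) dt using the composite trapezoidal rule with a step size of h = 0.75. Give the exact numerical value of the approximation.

-32.578125

h = (2 − (-1))/4 = 0.75.
Nodes t₀,…,t₄ = -1, -0.25, 0.5, 1.25, 2.
f(t) = -3t³ - 2t² - t - 4: f₀=-2, f₁=-3.828125, f₂=-5.375, f₃=-14.234375, f₄=-38.
(h/2)·[f₀ + 2f₁ + 2f₂ + 2f₃ + f₄] = 0.375·(-86.875) = -32.578125.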